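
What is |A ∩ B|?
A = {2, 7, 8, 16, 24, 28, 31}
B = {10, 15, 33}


Set A = {2, 7, 8, 16, 24, 28, 31}
Set B = {10, 15, 33}
A ∩ B = {}
|A ∩ B| = 0

0


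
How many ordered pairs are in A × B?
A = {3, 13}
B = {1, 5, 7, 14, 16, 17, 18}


Set A = {3, 13} has 2 elements.
Set B = {1, 5, 7, 14, 16, 17, 18} has 7 elements.
|A × B| = |A| × |B| = 2 × 7 = 14

14


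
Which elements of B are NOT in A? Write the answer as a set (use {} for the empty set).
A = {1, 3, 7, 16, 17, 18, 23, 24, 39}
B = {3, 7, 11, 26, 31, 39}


Set A = {1, 3, 7, 16, 17, 18, 23, 24, 39}
Set B = {3, 7, 11, 26, 31, 39}
Check each element of B against A:
3 ∈ A, 7 ∈ A, 11 ∉ A (include), 26 ∉ A (include), 31 ∉ A (include), 39 ∈ A
Elements of B not in A: {11, 26, 31}

{11, 26, 31}


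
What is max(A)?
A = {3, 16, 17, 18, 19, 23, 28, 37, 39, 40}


Set A = {3, 16, 17, 18, 19, 23, 28, 37, 39, 40}
Elements in ascending order: 3, 16, 17, 18, 19, 23, 28, 37, 39, 40
The largest element is 40.

40


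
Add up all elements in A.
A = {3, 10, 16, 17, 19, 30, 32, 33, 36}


Set A = {3, 10, 16, 17, 19, 30, 32, 33, 36}
Sum = 3 + 10 + 16 + 17 + 19 + 30 + 32 + 33 + 36 = 196

196


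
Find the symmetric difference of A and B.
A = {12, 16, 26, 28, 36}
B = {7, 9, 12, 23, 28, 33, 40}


Set A = {12, 16, 26, 28, 36}
Set B = {7, 9, 12, 23, 28, 33, 40}
A △ B = (A \ B) ∪ (B \ A)
Elements in A but not B: {16, 26, 36}
Elements in B but not A: {7, 9, 23, 33, 40}
A △ B = {7, 9, 16, 23, 26, 33, 36, 40}

{7, 9, 16, 23, 26, 33, 36, 40}


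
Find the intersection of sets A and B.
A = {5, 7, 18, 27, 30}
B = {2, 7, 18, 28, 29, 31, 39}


Set A = {5, 7, 18, 27, 30}
Set B = {2, 7, 18, 28, 29, 31, 39}
A ∩ B includes only elements in both sets.
Check each element of A against B:
5 ✗, 7 ✓, 18 ✓, 27 ✗, 30 ✗
A ∩ B = {7, 18}

{7, 18}


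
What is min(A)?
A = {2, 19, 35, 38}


Set A = {2, 19, 35, 38}
Elements in ascending order: 2, 19, 35, 38
The smallest element is 2.

2


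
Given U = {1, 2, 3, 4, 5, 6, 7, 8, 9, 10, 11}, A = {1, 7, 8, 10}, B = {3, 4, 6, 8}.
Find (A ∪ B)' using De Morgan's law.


U = {1, 2, 3, 4, 5, 6, 7, 8, 9, 10, 11}
A = {1, 7, 8, 10}, B = {3, 4, 6, 8}
A ∪ B = {1, 3, 4, 6, 7, 8, 10}
(A ∪ B)' = U \ (A ∪ B) = {2, 5, 9, 11}
Verification via A' ∩ B': A' = {2, 3, 4, 5, 6, 9, 11}, B' = {1, 2, 5, 7, 9, 10, 11}
A' ∩ B' = {2, 5, 9, 11} ✓

{2, 5, 9, 11}


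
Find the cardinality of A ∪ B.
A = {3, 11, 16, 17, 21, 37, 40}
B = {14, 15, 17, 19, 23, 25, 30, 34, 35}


Set A = {3, 11, 16, 17, 21, 37, 40}, |A| = 7
Set B = {14, 15, 17, 19, 23, 25, 30, 34, 35}, |B| = 9
A ∩ B = {17}, |A ∩ B| = 1
|A ∪ B| = |A| + |B| - |A ∩ B| = 7 + 9 - 1 = 15

15


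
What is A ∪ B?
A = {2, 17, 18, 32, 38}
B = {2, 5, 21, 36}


Set A = {2, 17, 18, 32, 38}
Set B = {2, 5, 21, 36}
A ∪ B includes all elements in either set.
Elements from A: {2, 17, 18, 32, 38}
Elements from B not already included: {5, 21, 36}
A ∪ B = {2, 5, 17, 18, 21, 32, 36, 38}

{2, 5, 17, 18, 21, 32, 36, 38}


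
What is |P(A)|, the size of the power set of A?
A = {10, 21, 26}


Set A = {10, 21, 26}
|A| = 3
The power set P(A) contains all subsets of A.
|P(A)| = 2^|A| = 2^3 = 8

8


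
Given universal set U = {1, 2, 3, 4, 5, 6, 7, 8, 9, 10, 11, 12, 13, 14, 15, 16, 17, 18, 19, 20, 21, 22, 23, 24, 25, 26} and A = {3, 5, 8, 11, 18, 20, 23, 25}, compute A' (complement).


Universal set U = {1, 2, 3, 4, 5, 6, 7, 8, 9, 10, 11, 12, 13, 14, 15, 16, 17, 18, 19, 20, 21, 22, 23, 24, 25, 26}
Set A = {3, 5, 8, 11, 18, 20, 23, 25}
A' = U \ A = elements in U but not in A
Checking each element of U:
1 (not in A, include), 2 (not in A, include), 3 (in A, exclude), 4 (not in A, include), 5 (in A, exclude), 6 (not in A, include), 7 (not in A, include), 8 (in A, exclude), 9 (not in A, include), 10 (not in A, include), 11 (in A, exclude), 12 (not in A, include), 13 (not in A, include), 14 (not in A, include), 15 (not in A, include), 16 (not in A, include), 17 (not in A, include), 18 (in A, exclude), 19 (not in A, include), 20 (in A, exclude), 21 (not in A, include), 22 (not in A, include), 23 (in A, exclude), 24 (not in A, include), 25 (in A, exclude), 26 (not in A, include)
A' = {1, 2, 4, 6, 7, 9, 10, 12, 13, 14, 15, 16, 17, 19, 21, 22, 24, 26}

{1, 2, 4, 6, 7, 9, 10, 12, 13, 14, 15, 16, 17, 19, 21, 22, 24, 26}


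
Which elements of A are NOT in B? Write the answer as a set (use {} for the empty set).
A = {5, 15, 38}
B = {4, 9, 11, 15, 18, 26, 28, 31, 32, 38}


Set A = {5, 15, 38}
Set B = {4, 9, 11, 15, 18, 26, 28, 31, 32, 38}
Check each element of A against B:
5 ∉ B (include), 15 ∈ B, 38 ∈ B
Elements of A not in B: {5}

{5}


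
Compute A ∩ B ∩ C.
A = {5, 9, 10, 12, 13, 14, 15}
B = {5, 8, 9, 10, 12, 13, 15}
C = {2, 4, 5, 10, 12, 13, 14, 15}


Set A = {5, 9, 10, 12, 13, 14, 15}
Set B = {5, 8, 9, 10, 12, 13, 15}
Set C = {2, 4, 5, 10, 12, 13, 14, 15}
First, A ∩ B = {5, 9, 10, 12, 13, 15}
Then, (A ∩ B) ∩ C = {5, 10, 12, 13, 15}

{5, 10, 12, 13, 15}


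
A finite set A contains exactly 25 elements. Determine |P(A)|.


The set has 25 elements.
The power set contains all possible subsets.
|P(A)| = 2^|A| = 2^25 = 33554432

33554432


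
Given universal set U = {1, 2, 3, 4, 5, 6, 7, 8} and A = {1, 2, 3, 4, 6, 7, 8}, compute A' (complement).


Universal set U = {1, 2, 3, 4, 5, 6, 7, 8}
Set A = {1, 2, 3, 4, 6, 7, 8}
A' = U \ A = elements in U but not in A
Checking each element of U:
1 (in A, exclude), 2 (in A, exclude), 3 (in A, exclude), 4 (in A, exclude), 5 (not in A, include), 6 (in A, exclude), 7 (in A, exclude), 8 (in A, exclude)
A' = {5}

{5}


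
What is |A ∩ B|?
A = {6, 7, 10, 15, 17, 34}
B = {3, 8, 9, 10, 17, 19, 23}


Set A = {6, 7, 10, 15, 17, 34}
Set B = {3, 8, 9, 10, 17, 19, 23}
A ∩ B = {10, 17}
|A ∩ B| = 2

2


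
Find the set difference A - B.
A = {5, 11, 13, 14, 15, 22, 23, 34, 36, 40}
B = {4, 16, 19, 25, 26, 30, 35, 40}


Set A = {5, 11, 13, 14, 15, 22, 23, 34, 36, 40}
Set B = {4, 16, 19, 25, 26, 30, 35, 40}
A \ B includes elements in A that are not in B.
Check each element of A:
5 (not in B, keep), 11 (not in B, keep), 13 (not in B, keep), 14 (not in B, keep), 15 (not in B, keep), 22 (not in B, keep), 23 (not in B, keep), 34 (not in B, keep), 36 (not in B, keep), 40 (in B, remove)
A \ B = {5, 11, 13, 14, 15, 22, 23, 34, 36}

{5, 11, 13, 14, 15, 22, 23, 34, 36}


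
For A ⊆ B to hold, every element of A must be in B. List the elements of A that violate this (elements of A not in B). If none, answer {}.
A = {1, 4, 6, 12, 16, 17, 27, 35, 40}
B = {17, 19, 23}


Set A = {1, 4, 6, 12, 16, 17, 27, 35, 40}
Set B = {17, 19, 23}
Check each element of A against B:
1 ∉ B (include), 4 ∉ B (include), 6 ∉ B (include), 12 ∉ B (include), 16 ∉ B (include), 17 ∈ B, 27 ∉ B (include), 35 ∉ B (include), 40 ∉ B (include)
Elements of A not in B: {1, 4, 6, 12, 16, 27, 35, 40}

{1, 4, 6, 12, 16, 27, 35, 40}


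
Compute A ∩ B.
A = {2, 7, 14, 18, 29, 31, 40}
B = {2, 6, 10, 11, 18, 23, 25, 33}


Set A = {2, 7, 14, 18, 29, 31, 40}
Set B = {2, 6, 10, 11, 18, 23, 25, 33}
A ∩ B includes only elements in both sets.
Check each element of A against B:
2 ✓, 7 ✗, 14 ✗, 18 ✓, 29 ✗, 31 ✗, 40 ✗
A ∩ B = {2, 18}

{2, 18}


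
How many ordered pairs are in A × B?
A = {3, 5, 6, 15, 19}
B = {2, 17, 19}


Set A = {3, 5, 6, 15, 19} has 5 elements.
Set B = {2, 17, 19} has 3 elements.
|A × B| = |A| × |B| = 5 × 3 = 15

15


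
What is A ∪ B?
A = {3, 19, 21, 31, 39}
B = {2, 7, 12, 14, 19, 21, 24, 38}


Set A = {3, 19, 21, 31, 39}
Set B = {2, 7, 12, 14, 19, 21, 24, 38}
A ∪ B includes all elements in either set.
Elements from A: {3, 19, 21, 31, 39}
Elements from B not already included: {2, 7, 12, 14, 24, 38}
A ∪ B = {2, 3, 7, 12, 14, 19, 21, 24, 31, 38, 39}

{2, 3, 7, 12, 14, 19, 21, 24, 31, 38, 39}


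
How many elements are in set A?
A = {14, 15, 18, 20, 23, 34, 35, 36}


Set A = {14, 15, 18, 20, 23, 34, 35, 36}
Listing elements: 14, 15, 18, 20, 23, 34, 35, 36
Counting: 8 elements
|A| = 8

8


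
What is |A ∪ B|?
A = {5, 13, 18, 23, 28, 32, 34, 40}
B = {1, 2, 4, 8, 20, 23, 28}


Set A = {5, 13, 18, 23, 28, 32, 34, 40}, |A| = 8
Set B = {1, 2, 4, 8, 20, 23, 28}, |B| = 7
A ∩ B = {23, 28}, |A ∩ B| = 2
|A ∪ B| = |A| + |B| - |A ∩ B| = 8 + 7 - 2 = 13

13


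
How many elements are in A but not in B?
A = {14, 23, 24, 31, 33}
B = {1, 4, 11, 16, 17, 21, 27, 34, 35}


Set A = {14, 23, 24, 31, 33}
Set B = {1, 4, 11, 16, 17, 21, 27, 34, 35}
A \ B = {14, 23, 24, 31, 33}
|A \ B| = 5

5


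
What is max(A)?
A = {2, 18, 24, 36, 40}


Set A = {2, 18, 24, 36, 40}
Elements in ascending order: 2, 18, 24, 36, 40
The largest element is 40.

40


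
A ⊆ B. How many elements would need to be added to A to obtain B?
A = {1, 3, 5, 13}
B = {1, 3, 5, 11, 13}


Set A = {1, 3, 5, 13}, |A| = 4
Set B = {1, 3, 5, 11, 13}, |B| = 5
Since A ⊆ B: B \ A = {11}
|B| - |A| = 5 - 4 = 1

1


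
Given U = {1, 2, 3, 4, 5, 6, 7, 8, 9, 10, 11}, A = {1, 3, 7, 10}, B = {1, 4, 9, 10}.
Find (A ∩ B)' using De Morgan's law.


U = {1, 2, 3, 4, 5, 6, 7, 8, 9, 10, 11}
A = {1, 3, 7, 10}, B = {1, 4, 9, 10}
A ∩ B = {1, 10}
(A ∩ B)' = U \ (A ∩ B) = {2, 3, 4, 5, 6, 7, 8, 9, 11}
Verification via A' ∪ B': A' = {2, 4, 5, 6, 8, 9, 11}, B' = {2, 3, 5, 6, 7, 8, 11}
A' ∪ B' = {2, 3, 4, 5, 6, 7, 8, 9, 11} ✓

{2, 3, 4, 5, 6, 7, 8, 9, 11}


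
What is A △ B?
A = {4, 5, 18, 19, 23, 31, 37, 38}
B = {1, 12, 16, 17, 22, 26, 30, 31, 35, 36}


Set A = {4, 5, 18, 19, 23, 31, 37, 38}
Set B = {1, 12, 16, 17, 22, 26, 30, 31, 35, 36}
A △ B = (A \ B) ∪ (B \ A)
Elements in A but not B: {4, 5, 18, 19, 23, 37, 38}
Elements in B but not A: {1, 12, 16, 17, 22, 26, 30, 35, 36}
A △ B = {1, 4, 5, 12, 16, 17, 18, 19, 22, 23, 26, 30, 35, 36, 37, 38}

{1, 4, 5, 12, 16, 17, 18, 19, 22, 23, 26, 30, 35, 36, 37, 38}


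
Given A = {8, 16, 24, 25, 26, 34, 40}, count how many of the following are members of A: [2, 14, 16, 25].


Set A = {8, 16, 24, 25, 26, 34, 40}
Candidates: [2, 14, 16, 25]
Check each candidate:
2 ∉ A, 14 ∉ A, 16 ∈ A, 25 ∈ A
Count of candidates in A: 2

2


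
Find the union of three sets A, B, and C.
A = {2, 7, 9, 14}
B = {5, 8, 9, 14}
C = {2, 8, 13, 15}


Set A = {2, 7, 9, 14}
Set B = {5, 8, 9, 14}
Set C = {2, 8, 13, 15}
First, A ∪ B = {2, 5, 7, 8, 9, 14}
Then, (A ∪ B) ∪ C = {2, 5, 7, 8, 9, 13, 14, 15}

{2, 5, 7, 8, 9, 13, 14, 15}


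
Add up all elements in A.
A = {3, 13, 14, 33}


Set A = {3, 13, 14, 33}
Sum = 3 + 13 + 14 + 33 = 63

63


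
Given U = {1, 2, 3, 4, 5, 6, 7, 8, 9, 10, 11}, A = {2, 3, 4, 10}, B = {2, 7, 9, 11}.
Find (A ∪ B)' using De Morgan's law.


U = {1, 2, 3, 4, 5, 6, 7, 8, 9, 10, 11}
A = {2, 3, 4, 10}, B = {2, 7, 9, 11}
A ∪ B = {2, 3, 4, 7, 9, 10, 11}
(A ∪ B)' = U \ (A ∪ B) = {1, 5, 6, 8}
Verification via A' ∩ B': A' = {1, 5, 6, 7, 8, 9, 11}, B' = {1, 3, 4, 5, 6, 8, 10}
A' ∩ B' = {1, 5, 6, 8} ✓

{1, 5, 6, 8}


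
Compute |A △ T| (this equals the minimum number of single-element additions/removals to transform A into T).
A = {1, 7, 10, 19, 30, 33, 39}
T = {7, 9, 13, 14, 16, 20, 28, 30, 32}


Set A = {1, 7, 10, 19, 30, 33, 39}
Set T = {7, 9, 13, 14, 16, 20, 28, 30, 32}
Elements to remove from A (in A, not in T): {1, 10, 19, 33, 39} → 5 removals
Elements to add to A (in T, not in A): {9, 13, 14, 16, 20, 28, 32} → 7 additions
Total edits = 5 + 7 = 12

12


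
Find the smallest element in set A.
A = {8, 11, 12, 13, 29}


Set A = {8, 11, 12, 13, 29}
Elements in ascending order: 8, 11, 12, 13, 29
The smallest element is 8.

8


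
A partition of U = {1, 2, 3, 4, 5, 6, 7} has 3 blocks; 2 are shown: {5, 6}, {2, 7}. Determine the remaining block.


U = {1, 2, 3, 4, 5, 6, 7}
Shown blocks: {5, 6}, {2, 7}
A partition's blocks are pairwise disjoint and cover U, so the missing block = U \ (union of shown blocks).
Union of shown blocks: {2, 5, 6, 7}
Missing block = U \ (union) = {1, 3, 4}

{1, 3, 4}


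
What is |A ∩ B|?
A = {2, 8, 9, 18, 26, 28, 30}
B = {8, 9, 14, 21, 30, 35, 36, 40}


Set A = {2, 8, 9, 18, 26, 28, 30}
Set B = {8, 9, 14, 21, 30, 35, 36, 40}
A ∩ B = {8, 9, 30}
|A ∩ B| = 3

3


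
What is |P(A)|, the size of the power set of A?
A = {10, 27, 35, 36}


Set A = {10, 27, 35, 36}
|A| = 4
The power set P(A) contains all subsets of A.
|P(A)| = 2^|A| = 2^4 = 16

16


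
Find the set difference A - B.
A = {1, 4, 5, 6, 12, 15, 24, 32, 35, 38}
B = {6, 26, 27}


Set A = {1, 4, 5, 6, 12, 15, 24, 32, 35, 38}
Set B = {6, 26, 27}
A \ B includes elements in A that are not in B.
Check each element of A:
1 (not in B, keep), 4 (not in B, keep), 5 (not in B, keep), 6 (in B, remove), 12 (not in B, keep), 15 (not in B, keep), 24 (not in B, keep), 32 (not in B, keep), 35 (not in B, keep), 38 (not in B, keep)
A \ B = {1, 4, 5, 12, 15, 24, 32, 35, 38}

{1, 4, 5, 12, 15, 24, 32, 35, 38}


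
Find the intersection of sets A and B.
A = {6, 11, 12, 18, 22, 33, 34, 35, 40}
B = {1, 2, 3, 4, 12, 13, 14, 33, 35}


Set A = {6, 11, 12, 18, 22, 33, 34, 35, 40}
Set B = {1, 2, 3, 4, 12, 13, 14, 33, 35}
A ∩ B includes only elements in both sets.
Check each element of A against B:
6 ✗, 11 ✗, 12 ✓, 18 ✗, 22 ✗, 33 ✓, 34 ✗, 35 ✓, 40 ✗
A ∩ B = {12, 33, 35}

{12, 33, 35}


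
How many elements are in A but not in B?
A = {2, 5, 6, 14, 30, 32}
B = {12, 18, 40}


Set A = {2, 5, 6, 14, 30, 32}
Set B = {12, 18, 40}
A \ B = {2, 5, 6, 14, 30, 32}
|A \ B| = 6

6


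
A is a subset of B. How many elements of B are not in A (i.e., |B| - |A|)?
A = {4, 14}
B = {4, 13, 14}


Set A = {4, 14}, |A| = 2
Set B = {4, 13, 14}, |B| = 3
Since A ⊆ B: B \ A = {13}
|B| - |A| = 3 - 2 = 1

1


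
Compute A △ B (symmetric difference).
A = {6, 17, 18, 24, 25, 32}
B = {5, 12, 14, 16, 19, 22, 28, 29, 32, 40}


Set A = {6, 17, 18, 24, 25, 32}
Set B = {5, 12, 14, 16, 19, 22, 28, 29, 32, 40}
A △ B = (A \ B) ∪ (B \ A)
Elements in A but not B: {6, 17, 18, 24, 25}
Elements in B but not A: {5, 12, 14, 16, 19, 22, 28, 29, 40}
A △ B = {5, 6, 12, 14, 16, 17, 18, 19, 22, 24, 25, 28, 29, 40}

{5, 6, 12, 14, 16, 17, 18, 19, 22, 24, 25, 28, 29, 40}


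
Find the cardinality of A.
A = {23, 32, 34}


Set A = {23, 32, 34}
Listing elements: 23, 32, 34
Counting: 3 elements
|A| = 3

3


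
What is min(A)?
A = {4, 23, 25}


Set A = {4, 23, 25}
Elements in ascending order: 4, 23, 25
The smallest element is 4.

4


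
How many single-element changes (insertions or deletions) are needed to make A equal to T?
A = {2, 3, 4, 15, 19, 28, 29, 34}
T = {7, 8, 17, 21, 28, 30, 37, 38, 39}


Set A = {2, 3, 4, 15, 19, 28, 29, 34}
Set T = {7, 8, 17, 21, 28, 30, 37, 38, 39}
Elements to remove from A (in A, not in T): {2, 3, 4, 15, 19, 29, 34} → 7 removals
Elements to add to A (in T, not in A): {7, 8, 17, 21, 30, 37, 38, 39} → 8 additions
Total edits = 7 + 8 = 15

15


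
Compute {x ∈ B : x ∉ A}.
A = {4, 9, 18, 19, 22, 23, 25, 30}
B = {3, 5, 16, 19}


Set A = {4, 9, 18, 19, 22, 23, 25, 30}
Set B = {3, 5, 16, 19}
Check each element of B against A:
3 ∉ A (include), 5 ∉ A (include), 16 ∉ A (include), 19 ∈ A
Elements of B not in A: {3, 5, 16}

{3, 5, 16}


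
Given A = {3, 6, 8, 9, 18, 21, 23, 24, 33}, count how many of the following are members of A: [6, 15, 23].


Set A = {3, 6, 8, 9, 18, 21, 23, 24, 33}
Candidates: [6, 15, 23]
Check each candidate:
6 ∈ A, 15 ∉ A, 23 ∈ A
Count of candidates in A: 2

2


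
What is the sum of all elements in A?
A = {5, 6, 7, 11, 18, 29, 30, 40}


Set A = {5, 6, 7, 11, 18, 29, 30, 40}
Sum = 5 + 6 + 7 + 11 + 18 + 29 + 30 + 40 = 146

146


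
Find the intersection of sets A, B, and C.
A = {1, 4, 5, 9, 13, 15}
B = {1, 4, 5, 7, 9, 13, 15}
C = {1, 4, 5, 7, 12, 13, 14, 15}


Set A = {1, 4, 5, 9, 13, 15}
Set B = {1, 4, 5, 7, 9, 13, 15}
Set C = {1, 4, 5, 7, 12, 13, 14, 15}
First, A ∩ B = {1, 4, 5, 9, 13, 15}
Then, (A ∩ B) ∩ C = {1, 4, 5, 13, 15}

{1, 4, 5, 13, 15}


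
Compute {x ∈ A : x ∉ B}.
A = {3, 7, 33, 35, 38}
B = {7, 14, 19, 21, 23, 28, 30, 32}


Set A = {3, 7, 33, 35, 38}
Set B = {7, 14, 19, 21, 23, 28, 30, 32}
Check each element of A against B:
3 ∉ B (include), 7 ∈ B, 33 ∉ B (include), 35 ∉ B (include), 38 ∉ B (include)
Elements of A not in B: {3, 33, 35, 38}

{3, 33, 35, 38}


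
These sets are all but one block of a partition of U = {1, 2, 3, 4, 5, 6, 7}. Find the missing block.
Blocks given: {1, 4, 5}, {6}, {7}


U = {1, 2, 3, 4, 5, 6, 7}
Shown blocks: {1, 4, 5}, {6}, {7}
A partition's blocks are pairwise disjoint and cover U, so the missing block = U \ (union of shown blocks).
Union of shown blocks: {1, 4, 5, 6, 7}
Missing block = U \ (union) = {2, 3}

{2, 3}


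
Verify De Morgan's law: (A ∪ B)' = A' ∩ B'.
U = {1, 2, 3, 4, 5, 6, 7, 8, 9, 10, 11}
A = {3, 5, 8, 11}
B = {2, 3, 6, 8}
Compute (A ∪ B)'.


U = {1, 2, 3, 4, 5, 6, 7, 8, 9, 10, 11}
A = {3, 5, 8, 11}, B = {2, 3, 6, 8}
A ∪ B = {2, 3, 5, 6, 8, 11}
(A ∪ B)' = U \ (A ∪ B) = {1, 4, 7, 9, 10}
Verification via A' ∩ B': A' = {1, 2, 4, 6, 7, 9, 10}, B' = {1, 4, 5, 7, 9, 10, 11}
A' ∩ B' = {1, 4, 7, 9, 10} ✓

{1, 4, 7, 9, 10}


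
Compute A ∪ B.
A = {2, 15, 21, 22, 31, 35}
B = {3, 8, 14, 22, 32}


Set A = {2, 15, 21, 22, 31, 35}
Set B = {3, 8, 14, 22, 32}
A ∪ B includes all elements in either set.
Elements from A: {2, 15, 21, 22, 31, 35}
Elements from B not already included: {3, 8, 14, 32}
A ∪ B = {2, 3, 8, 14, 15, 21, 22, 31, 32, 35}

{2, 3, 8, 14, 15, 21, 22, 31, 32, 35}


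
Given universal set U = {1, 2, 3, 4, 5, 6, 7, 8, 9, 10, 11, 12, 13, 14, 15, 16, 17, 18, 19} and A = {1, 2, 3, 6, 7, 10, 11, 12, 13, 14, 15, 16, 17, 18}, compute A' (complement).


Universal set U = {1, 2, 3, 4, 5, 6, 7, 8, 9, 10, 11, 12, 13, 14, 15, 16, 17, 18, 19}
Set A = {1, 2, 3, 6, 7, 10, 11, 12, 13, 14, 15, 16, 17, 18}
A' = U \ A = elements in U but not in A
Checking each element of U:
1 (in A, exclude), 2 (in A, exclude), 3 (in A, exclude), 4 (not in A, include), 5 (not in A, include), 6 (in A, exclude), 7 (in A, exclude), 8 (not in A, include), 9 (not in A, include), 10 (in A, exclude), 11 (in A, exclude), 12 (in A, exclude), 13 (in A, exclude), 14 (in A, exclude), 15 (in A, exclude), 16 (in A, exclude), 17 (in A, exclude), 18 (in A, exclude), 19 (not in A, include)
A' = {4, 5, 8, 9, 19}

{4, 5, 8, 9, 19}


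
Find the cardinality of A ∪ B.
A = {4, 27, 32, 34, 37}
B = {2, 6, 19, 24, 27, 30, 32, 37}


Set A = {4, 27, 32, 34, 37}, |A| = 5
Set B = {2, 6, 19, 24, 27, 30, 32, 37}, |B| = 8
A ∩ B = {27, 32, 37}, |A ∩ B| = 3
|A ∪ B| = |A| + |B| - |A ∩ B| = 5 + 8 - 3 = 10

10


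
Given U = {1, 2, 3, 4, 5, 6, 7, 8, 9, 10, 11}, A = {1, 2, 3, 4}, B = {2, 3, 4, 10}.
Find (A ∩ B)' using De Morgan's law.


U = {1, 2, 3, 4, 5, 6, 7, 8, 9, 10, 11}
A = {1, 2, 3, 4}, B = {2, 3, 4, 10}
A ∩ B = {2, 3, 4}
(A ∩ B)' = U \ (A ∩ B) = {1, 5, 6, 7, 8, 9, 10, 11}
Verification via A' ∪ B': A' = {5, 6, 7, 8, 9, 10, 11}, B' = {1, 5, 6, 7, 8, 9, 11}
A' ∪ B' = {1, 5, 6, 7, 8, 9, 10, 11} ✓

{1, 5, 6, 7, 8, 9, 10, 11}


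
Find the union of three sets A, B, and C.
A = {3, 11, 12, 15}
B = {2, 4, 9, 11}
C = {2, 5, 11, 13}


Set A = {3, 11, 12, 15}
Set B = {2, 4, 9, 11}
Set C = {2, 5, 11, 13}
First, A ∪ B = {2, 3, 4, 9, 11, 12, 15}
Then, (A ∪ B) ∪ C = {2, 3, 4, 5, 9, 11, 12, 13, 15}

{2, 3, 4, 5, 9, 11, 12, 13, 15}


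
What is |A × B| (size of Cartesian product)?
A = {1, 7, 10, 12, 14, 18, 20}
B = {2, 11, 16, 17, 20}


Set A = {1, 7, 10, 12, 14, 18, 20} has 7 elements.
Set B = {2, 11, 16, 17, 20} has 5 elements.
|A × B| = |A| × |B| = 7 × 5 = 35

35


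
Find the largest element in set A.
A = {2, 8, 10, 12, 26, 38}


Set A = {2, 8, 10, 12, 26, 38}
Elements in ascending order: 2, 8, 10, 12, 26, 38
The largest element is 38.

38


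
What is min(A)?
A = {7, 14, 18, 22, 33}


Set A = {7, 14, 18, 22, 33}
Elements in ascending order: 7, 14, 18, 22, 33
The smallest element is 7.

7


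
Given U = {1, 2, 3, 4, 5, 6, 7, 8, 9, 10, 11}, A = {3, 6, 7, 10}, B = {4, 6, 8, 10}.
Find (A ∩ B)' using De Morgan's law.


U = {1, 2, 3, 4, 5, 6, 7, 8, 9, 10, 11}
A = {3, 6, 7, 10}, B = {4, 6, 8, 10}
A ∩ B = {6, 10}
(A ∩ B)' = U \ (A ∩ B) = {1, 2, 3, 4, 5, 7, 8, 9, 11}
Verification via A' ∪ B': A' = {1, 2, 4, 5, 8, 9, 11}, B' = {1, 2, 3, 5, 7, 9, 11}
A' ∪ B' = {1, 2, 3, 4, 5, 7, 8, 9, 11} ✓

{1, 2, 3, 4, 5, 7, 8, 9, 11}


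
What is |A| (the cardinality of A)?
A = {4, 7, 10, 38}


Set A = {4, 7, 10, 38}
Listing elements: 4, 7, 10, 38
Counting: 4 elements
|A| = 4

4


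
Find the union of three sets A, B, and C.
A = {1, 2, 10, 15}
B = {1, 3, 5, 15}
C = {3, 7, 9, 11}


Set A = {1, 2, 10, 15}
Set B = {1, 3, 5, 15}
Set C = {3, 7, 9, 11}
First, A ∪ B = {1, 2, 3, 5, 10, 15}
Then, (A ∪ B) ∪ C = {1, 2, 3, 5, 7, 9, 10, 11, 15}

{1, 2, 3, 5, 7, 9, 10, 11, 15}


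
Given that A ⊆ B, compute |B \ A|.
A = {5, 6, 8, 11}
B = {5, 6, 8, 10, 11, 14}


Set A = {5, 6, 8, 11}, |A| = 4
Set B = {5, 6, 8, 10, 11, 14}, |B| = 6
Since A ⊆ B: B \ A = {10, 14}
|B| - |A| = 6 - 4 = 2

2


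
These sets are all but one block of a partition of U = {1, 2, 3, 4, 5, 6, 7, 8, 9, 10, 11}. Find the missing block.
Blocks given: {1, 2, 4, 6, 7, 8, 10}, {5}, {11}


U = {1, 2, 3, 4, 5, 6, 7, 8, 9, 10, 11}
Shown blocks: {1, 2, 4, 6, 7, 8, 10}, {5}, {11}
A partition's blocks are pairwise disjoint and cover U, so the missing block = U \ (union of shown blocks).
Union of shown blocks: {1, 2, 4, 5, 6, 7, 8, 10, 11}
Missing block = U \ (union) = {3, 9}

{3, 9}


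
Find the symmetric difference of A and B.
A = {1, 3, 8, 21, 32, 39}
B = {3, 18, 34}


Set A = {1, 3, 8, 21, 32, 39}
Set B = {3, 18, 34}
A △ B = (A \ B) ∪ (B \ A)
Elements in A but not B: {1, 8, 21, 32, 39}
Elements in B but not A: {18, 34}
A △ B = {1, 8, 18, 21, 32, 34, 39}

{1, 8, 18, 21, 32, 34, 39}


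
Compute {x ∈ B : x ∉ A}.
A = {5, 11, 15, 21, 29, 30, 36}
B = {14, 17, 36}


Set A = {5, 11, 15, 21, 29, 30, 36}
Set B = {14, 17, 36}
Check each element of B against A:
14 ∉ A (include), 17 ∉ A (include), 36 ∈ A
Elements of B not in A: {14, 17}

{14, 17}


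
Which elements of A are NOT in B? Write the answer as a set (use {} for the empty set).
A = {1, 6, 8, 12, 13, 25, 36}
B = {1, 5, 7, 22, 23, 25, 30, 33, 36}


Set A = {1, 6, 8, 12, 13, 25, 36}
Set B = {1, 5, 7, 22, 23, 25, 30, 33, 36}
Check each element of A against B:
1 ∈ B, 6 ∉ B (include), 8 ∉ B (include), 12 ∉ B (include), 13 ∉ B (include), 25 ∈ B, 36 ∈ B
Elements of A not in B: {6, 8, 12, 13}

{6, 8, 12, 13}


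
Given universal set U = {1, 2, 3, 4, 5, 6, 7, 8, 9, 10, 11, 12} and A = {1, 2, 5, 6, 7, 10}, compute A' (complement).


Universal set U = {1, 2, 3, 4, 5, 6, 7, 8, 9, 10, 11, 12}
Set A = {1, 2, 5, 6, 7, 10}
A' = U \ A = elements in U but not in A
Checking each element of U:
1 (in A, exclude), 2 (in A, exclude), 3 (not in A, include), 4 (not in A, include), 5 (in A, exclude), 6 (in A, exclude), 7 (in A, exclude), 8 (not in A, include), 9 (not in A, include), 10 (in A, exclude), 11 (not in A, include), 12 (not in A, include)
A' = {3, 4, 8, 9, 11, 12}

{3, 4, 8, 9, 11, 12}


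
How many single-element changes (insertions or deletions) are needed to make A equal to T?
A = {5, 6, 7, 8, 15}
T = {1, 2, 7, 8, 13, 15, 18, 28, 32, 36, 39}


Set A = {5, 6, 7, 8, 15}
Set T = {1, 2, 7, 8, 13, 15, 18, 28, 32, 36, 39}
Elements to remove from A (in A, not in T): {5, 6} → 2 removals
Elements to add to A (in T, not in A): {1, 2, 13, 18, 28, 32, 36, 39} → 8 additions
Total edits = 2 + 8 = 10

10


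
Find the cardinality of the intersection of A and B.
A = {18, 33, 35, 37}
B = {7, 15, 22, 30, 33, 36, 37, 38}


Set A = {18, 33, 35, 37}
Set B = {7, 15, 22, 30, 33, 36, 37, 38}
A ∩ B = {33, 37}
|A ∩ B| = 2

2


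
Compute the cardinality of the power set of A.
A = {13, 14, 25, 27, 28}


Set A = {13, 14, 25, 27, 28}
|A| = 5
The power set P(A) contains all subsets of A.
|P(A)| = 2^|A| = 2^5 = 32

32


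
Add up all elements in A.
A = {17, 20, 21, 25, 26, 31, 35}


Set A = {17, 20, 21, 25, 26, 31, 35}
Sum = 17 + 20 + 21 + 25 + 26 + 31 + 35 = 175

175


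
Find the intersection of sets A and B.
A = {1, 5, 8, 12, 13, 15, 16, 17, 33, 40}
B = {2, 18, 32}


Set A = {1, 5, 8, 12, 13, 15, 16, 17, 33, 40}
Set B = {2, 18, 32}
A ∩ B includes only elements in both sets.
Check each element of A against B:
1 ✗, 5 ✗, 8 ✗, 12 ✗, 13 ✗, 15 ✗, 16 ✗, 17 ✗, 33 ✗, 40 ✗
A ∩ B = {}

{}


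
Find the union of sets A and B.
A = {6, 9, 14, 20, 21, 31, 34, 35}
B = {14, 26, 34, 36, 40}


Set A = {6, 9, 14, 20, 21, 31, 34, 35}
Set B = {14, 26, 34, 36, 40}
A ∪ B includes all elements in either set.
Elements from A: {6, 9, 14, 20, 21, 31, 34, 35}
Elements from B not already included: {26, 36, 40}
A ∪ B = {6, 9, 14, 20, 21, 26, 31, 34, 35, 36, 40}

{6, 9, 14, 20, 21, 26, 31, 34, 35, 36, 40}


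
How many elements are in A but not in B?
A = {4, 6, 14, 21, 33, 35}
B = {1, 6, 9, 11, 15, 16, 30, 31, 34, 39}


Set A = {4, 6, 14, 21, 33, 35}
Set B = {1, 6, 9, 11, 15, 16, 30, 31, 34, 39}
A \ B = {4, 14, 21, 33, 35}
|A \ B| = 5

5


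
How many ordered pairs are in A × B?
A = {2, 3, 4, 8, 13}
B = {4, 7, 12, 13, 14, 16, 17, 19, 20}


Set A = {2, 3, 4, 8, 13} has 5 elements.
Set B = {4, 7, 12, 13, 14, 16, 17, 19, 20} has 9 elements.
|A × B| = |A| × |B| = 5 × 9 = 45

45


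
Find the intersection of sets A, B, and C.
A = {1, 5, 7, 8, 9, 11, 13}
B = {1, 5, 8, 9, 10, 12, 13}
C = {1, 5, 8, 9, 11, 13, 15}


Set A = {1, 5, 7, 8, 9, 11, 13}
Set B = {1, 5, 8, 9, 10, 12, 13}
Set C = {1, 5, 8, 9, 11, 13, 15}
First, A ∩ B = {1, 5, 8, 9, 13}
Then, (A ∩ B) ∩ C = {1, 5, 8, 9, 13}

{1, 5, 8, 9, 13}


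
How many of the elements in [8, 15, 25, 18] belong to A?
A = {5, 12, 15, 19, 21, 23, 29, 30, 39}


Set A = {5, 12, 15, 19, 21, 23, 29, 30, 39}
Candidates: [8, 15, 25, 18]
Check each candidate:
8 ∉ A, 15 ∈ A, 25 ∉ A, 18 ∉ A
Count of candidates in A: 1

1


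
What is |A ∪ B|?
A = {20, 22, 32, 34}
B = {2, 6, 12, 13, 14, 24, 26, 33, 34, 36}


Set A = {20, 22, 32, 34}, |A| = 4
Set B = {2, 6, 12, 13, 14, 24, 26, 33, 34, 36}, |B| = 10
A ∩ B = {34}, |A ∩ B| = 1
|A ∪ B| = |A| + |B| - |A ∩ B| = 4 + 10 - 1 = 13

13


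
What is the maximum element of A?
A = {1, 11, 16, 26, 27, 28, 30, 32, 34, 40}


Set A = {1, 11, 16, 26, 27, 28, 30, 32, 34, 40}
Elements in ascending order: 1, 11, 16, 26, 27, 28, 30, 32, 34, 40
The largest element is 40.

40


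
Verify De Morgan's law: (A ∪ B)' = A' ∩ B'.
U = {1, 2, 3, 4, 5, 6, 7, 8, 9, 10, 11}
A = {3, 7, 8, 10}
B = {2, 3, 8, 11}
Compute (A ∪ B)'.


U = {1, 2, 3, 4, 5, 6, 7, 8, 9, 10, 11}
A = {3, 7, 8, 10}, B = {2, 3, 8, 11}
A ∪ B = {2, 3, 7, 8, 10, 11}
(A ∪ B)' = U \ (A ∪ B) = {1, 4, 5, 6, 9}
Verification via A' ∩ B': A' = {1, 2, 4, 5, 6, 9, 11}, B' = {1, 4, 5, 6, 7, 9, 10}
A' ∩ B' = {1, 4, 5, 6, 9} ✓

{1, 4, 5, 6, 9}


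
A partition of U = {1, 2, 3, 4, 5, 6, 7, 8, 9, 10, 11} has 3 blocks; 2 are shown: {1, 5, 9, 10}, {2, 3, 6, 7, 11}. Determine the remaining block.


U = {1, 2, 3, 4, 5, 6, 7, 8, 9, 10, 11}
Shown blocks: {1, 5, 9, 10}, {2, 3, 6, 7, 11}
A partition's blocks are pairwise disjoint and cover U, so the missing block = U \ (union of shown blocks).
Union of shown blocks: {1, 2, 3, 5, 6, 7, 9, 10, 11}
Missing block = U \ (union) = {4, 8}

{4, 8}


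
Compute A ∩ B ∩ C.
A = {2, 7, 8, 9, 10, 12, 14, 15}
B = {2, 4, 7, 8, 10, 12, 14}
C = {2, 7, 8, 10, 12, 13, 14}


Set A = {2, 7, 8, 9, 10, 12, 14, 15}
Set B = {2, 4, 7, 8, 10, 12, 14}
Set C = {2, 7, 8, 10, 12, 13, 14}
First, A ∩ B = {2, 7, 8, 10, 12, 14}
Then, (A ∩ B) ∩ C = {2, 7, 8, 10, 12, 14}

{2, 7, 8, 10, 12, 14}


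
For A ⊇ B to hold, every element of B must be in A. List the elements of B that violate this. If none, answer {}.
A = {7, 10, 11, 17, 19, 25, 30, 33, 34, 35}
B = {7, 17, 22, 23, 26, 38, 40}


Set A = {7, 10, 11, 17, 19, 25, 30, 33, 34, 35}
Set B = {7, 17, 22, 23, 26, 38, 40}
Check each element of B against A:
7 ∈ A, 17 ∈ A, 22 ∉ A (include), 23 ∉ A (include), 26 ∉ A (include), 38 ∉ A (include), 40 ∉ A (include)
Elements of B not in A: {22, 23, 26, 38, 40}

{22, 23, 26, 38, 40}


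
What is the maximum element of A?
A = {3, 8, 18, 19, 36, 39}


Set A = {3, 8, 18, 19, 36, 39}
Elements in ascending order: 3, 8, 18, 19, 36, 39
The largest element is 39.

39


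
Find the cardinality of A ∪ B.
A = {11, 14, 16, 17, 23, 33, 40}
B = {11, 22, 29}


Set A = {11, 14, 16, 17, 23, 33, 40}, |A| = 7
Set B = {11, 22, 29}, |B| = 3
A ∩ B = {11}, |A ∩ B| = 1
|A ∪ B| = |A| + |B| - |A ∩ B| = 7 + 3 - 1 = 9

9


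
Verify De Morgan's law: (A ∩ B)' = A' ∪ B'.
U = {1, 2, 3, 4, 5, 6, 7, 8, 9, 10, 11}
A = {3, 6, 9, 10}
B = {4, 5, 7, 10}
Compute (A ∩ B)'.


U = {1, 2, 3, 4, 5, 6, 7, 8, 9, 10, 11}
A = {3, 6, 9, 10}, B = {4, 5, 7, 10}
A ∩ B = {10}
(A ∩ B)' = U \ (A ∩ B) = {1, 2, 3, 4, 5, 6, 7, 8, 9, 11}
Verification via A' ∪ B': A' = {1, 2, 4, 5, 7, 8, 11}, B' = {1, 2, 3, 6, 8, 9, 11}
A' ∪ B' = {1, 2, 3, 4, 5, 6, 7, 8, 9, 11} ✓

{1, 2, 3, 4, 5, 6, 7, 8, 9, 11}


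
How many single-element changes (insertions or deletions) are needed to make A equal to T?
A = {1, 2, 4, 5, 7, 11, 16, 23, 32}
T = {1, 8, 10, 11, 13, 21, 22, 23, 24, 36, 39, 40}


Set A = {1, 2, 4, 5, 7, 11, 16, 23, 32}
Set T = {1, 8, 10, 11, 13, 21, 22, 23, 24, 36, 39, 40}
Elements to remove from A (in A, not in T): {2, 4, 5, 7, 16, 32} → 6 removals
Elements to add to A (in T, not in A): {8, 10, 13, 21, 22, 24, 36, 39, 40} → 9 additions
Total edits = 6 + 9 = 15

15


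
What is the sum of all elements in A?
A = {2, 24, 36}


Set A = {2, 24, 36}
Sum = 2 + 24 + 36 = 62

62


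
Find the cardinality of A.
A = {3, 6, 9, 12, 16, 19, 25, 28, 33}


Set A = {3, 6, 9, 12, 16, 19, 25, 28, 33}
Listing elements: 3, 6, 9, 12, 16, 19, 25, 28, 33
Counting: 9 elements
|A| = 9

9


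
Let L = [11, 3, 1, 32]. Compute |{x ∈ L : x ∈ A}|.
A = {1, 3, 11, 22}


Set A = {1, 3, 11, 22}
Candidates: [11, 3, 1, 32]
Check each candidate:
11 ∈ A, 3 ∈ A, 1 ∈ A, 32 ∉ A
Count of candidates in A: 3

3


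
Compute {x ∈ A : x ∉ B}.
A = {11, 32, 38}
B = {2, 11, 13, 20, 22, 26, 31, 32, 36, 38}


Set A = {11, 32, 38}
Set B = {2, 11, 13, 20, 22, 26, 31, 32, 36, 38}
Check each element of A against B:
11 ∈ B, 32 ∈ B, 38 ∈ B
Elements of A not in B: {}

{}


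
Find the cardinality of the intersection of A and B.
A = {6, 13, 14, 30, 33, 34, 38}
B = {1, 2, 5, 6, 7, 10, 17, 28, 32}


Set A = {6, 13, 14, 30, 33, 34, 38}
Set B = {1, 2, 5, 6, 7, 10, 17, 28, 32}
A ∩ B = {6}
|A ∩ B| = 1

1


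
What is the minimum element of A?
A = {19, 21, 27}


Set A = {19, 21, 27}
Elements in ascending order: 19, 21, 27
The smallest element is 19.

19


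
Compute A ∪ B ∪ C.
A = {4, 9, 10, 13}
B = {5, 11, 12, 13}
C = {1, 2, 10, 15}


Set A = {4, 9, 10, 13}
Set B = {5, 11, 12, 13}
Set C = {1, 2, 10, 15}
First, A ∪ B = {4, 5, 9, 10, 11, 12, 13}
Then, (A ∪ B) ∪ C = {1, 2, 4, 5, 9, 10, 11, 12, 13, 15}

{1, 2, 4, 5, 9, 10, 11, 12, 13, 15}


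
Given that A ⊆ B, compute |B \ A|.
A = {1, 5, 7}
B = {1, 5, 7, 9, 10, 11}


Set A = {1, 5, 7}, |A| = 3
Set B = {1, 5, 7, 9, 10, 11}, |B| = 6
Since A ⊆ B: B \ A = {9, 10, 11}
|B| - |A| = 6 - 3 = 3

3


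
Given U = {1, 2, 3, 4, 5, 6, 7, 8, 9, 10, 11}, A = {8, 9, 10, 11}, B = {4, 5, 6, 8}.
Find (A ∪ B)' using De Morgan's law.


U = {1, 2, 3, 4, 5, 6, 7, 8, 9, 10, 11}
A = {8, 9, 10, 11}, B = {4, 5, 6, 8}
A ∪ B = {4, 5, 6, 8, 9, 10, 11}
(A ∪ B)' = U \ (A ∪ B) = {1, 2, 3, 7}
Verification via A' ∩ B': A' = {1, 2, 3, 4, 5, 6, 7}, B' = {1, 2, 3, 7, 9, 10, 11}
A' ∩ B' = {1, 2, 3, 7} ✓

{1, 2, 3, 7}


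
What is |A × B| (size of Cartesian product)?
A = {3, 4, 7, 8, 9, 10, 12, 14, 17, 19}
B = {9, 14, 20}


Set A = {3, 4, 7, 8, 9, 10, 12, 14, 17, 19} has 10 elements.
Set B = {9, 14, 20} has 3 elements.
|A × B| = |A| × |B| = 10 × 3 = 30

30


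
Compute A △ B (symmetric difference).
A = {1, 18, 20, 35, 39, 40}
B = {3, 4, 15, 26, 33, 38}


Set A = {1, 18, 20, 35, 39, 40}
Set B = {3, 4, 15, 26, 33, 38}
A △ B = (A \ B) ∪ (B \ A)
Elements in A but not B: {1, 18, 20, 35, 39, 40}
Elements in B but not A: {3, 4, 15, 26, 33, 38}
A △ B = {1, 3, 4, 15, 18, 20, 26, 33, 35, 38, 39, 40}

{1, 3, 4, 15, 18, 20, 26, 33, 35, 38, 39, 40}


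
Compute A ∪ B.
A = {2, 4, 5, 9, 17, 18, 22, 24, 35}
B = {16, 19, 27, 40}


Set A = {2, 4, 5, 9, 17, 18, 22, 24, 35}
Set B = {16, 19, 27, 40}
A ∪ B includes all elements in either set.
Elements from A: {2, 4, 5, 9, 17, 18, 22, 24, 35}
Elements from B not already included: {16, 19, 27, 40}
A ∪ B = {2, 4, 5, 9, 16, 17, 18, 19, 22, 24, 27, 35, 40}

{2, 4, 5, 9, 16, 17, 18, 19, 22, 24, 27, 35, 40}


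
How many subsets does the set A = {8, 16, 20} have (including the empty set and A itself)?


Set A = {8, 16, 20}
|A| = 3
The power set P(A) contains all subsets of A.
|P(A)| = 2^|A| = 2^3 = 8

8


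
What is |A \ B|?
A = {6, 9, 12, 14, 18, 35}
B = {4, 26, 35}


Set A = {6, 9, 12, 14, 18, 35}
Set B = {4, 26, 35}
A \ B = {6, 9, 12, 14, 18}
|A \ B| = 5

5


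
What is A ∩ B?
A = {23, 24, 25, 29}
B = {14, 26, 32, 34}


Set A = {23, 24, 25, 29}
Set B = {14, 26, 32, 34}
A ∩ B includes only elements in both sets.
Check each element of A against B:
23 ✗, 24 ✗, 25 ✗, 29 ✗
A ∩ B = {}

{}


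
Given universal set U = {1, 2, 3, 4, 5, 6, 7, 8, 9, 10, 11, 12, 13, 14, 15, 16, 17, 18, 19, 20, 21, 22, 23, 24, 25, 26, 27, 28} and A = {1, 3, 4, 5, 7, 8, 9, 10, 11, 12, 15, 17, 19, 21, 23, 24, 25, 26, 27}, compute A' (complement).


Universal set U = {1, 2, 3, 4, 5, 6, 7, 8, 9, 10, 11, 12, 13, 14, 15, 16, 17, 18, 19, 20, 21, 22, 23, 24, 25, 26, 27, 28}
Set A = {1, 3, 4, 5, 7, 8, 9, 10, 11, 12, 15, 17, 19, 21, 23, 24, 25, 26, 27}
A' = U \ A = elements in U but not in A
Checking each element of U:
1 (in A, exclude), 2 (not in A, include), 3 (in A, exclude), 4 (in A, exclude), 5 (in A, exclude), 6 (not in A, include), 7 (in A, exclude), 8 (in A, exclude), 9 (in A, exclude), 10 (in A, exclude), 11 (in A, exclude), 12 (in A, exclude), 13 (not in A, include), 14 (not in A, include), 15 (in A, exclude), 16 (not in A, include), 17 (in A, exclude), 18 (not in A, include), 19 (in A, exclude), 20 (not in A, include), 21 (in A, exclude), 22 (not in A, include), 23 (in A, exclude), 24 (in A, exclude), 25 (in A, exclude), 26 (in A, exclude), 27 (in A, exclude), 28 (not in A, include)
A' = {2, 6, 13, 14, 16, 18, 20, 22, 28}

{2, 6, 13, 14, 16, 18, 20, 22, 28}


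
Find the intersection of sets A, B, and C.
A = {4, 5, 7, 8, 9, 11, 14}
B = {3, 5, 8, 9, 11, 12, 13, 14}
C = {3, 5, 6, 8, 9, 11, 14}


Set A = {4, 5, 7, 8, 9, 11, 14}
Set B = {3, 5, 8, 9, 11, 12, 13, 14}
Set C = {3, 5, 6, 8, 9, 11, 14}
First, A ∩ B = {5, 8, 9, 11, 14}
Then, (A ∩ B) ∩ C = {5, 8, 9, 11, 14}

{5, 8, 9, 11, 14}


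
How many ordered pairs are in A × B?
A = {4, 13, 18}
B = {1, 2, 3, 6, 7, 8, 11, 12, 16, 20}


Set A = {4, 13, 18} has 3 elements.
Set B = {1, 2, 3, 6, 7, 8, 11, 12, 16, 20} has 10 elements.
|A × B| = |A| × |B| = 3 × 10 = 30

30


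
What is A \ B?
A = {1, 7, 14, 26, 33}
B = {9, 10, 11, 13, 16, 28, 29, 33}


Set A = {1, 7, 14, 26, 33}
Set B = {9, 10, 11, 13, 16, 28, 29, 33}
A \ B includes elements in A that are not in B.
Check each element of A:
1 (not in B, keep), 7 (not in B, keep), 14 (not in B, keep), 26 (not in B, keep), 33 (in B, remove)
A \ B = {1, 7, 14, 26}

{1, 7, 14, 26}


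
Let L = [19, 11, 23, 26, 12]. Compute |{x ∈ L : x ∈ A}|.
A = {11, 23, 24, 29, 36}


Set A = {11, 23, 24, 29, 36}
Candidates: [19, 11, 23, 26, 12]
Check each candidate:
19 ∉ A, 11 ∈ A, 23 ∈ A, 26 ∉ A, 12 ∉ A
Count of candidates in A: 2

2


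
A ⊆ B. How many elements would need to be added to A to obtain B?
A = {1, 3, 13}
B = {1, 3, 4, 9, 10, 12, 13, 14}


Set A = {1, 3, 13}, |A| = 3
Set B = {1, 3, 4, 9, 10, 12, 13, 14}, |B| = 8
Since A ⊆ B: B \ A = {4, 9, 10, 12, 14}
|B| - |A| = 8 - 3 = 5

5


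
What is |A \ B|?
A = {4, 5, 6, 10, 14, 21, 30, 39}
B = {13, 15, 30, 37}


Set A = {4, 5, 6, 10, 14, 21, 30, 39}
Set B = {13, 15, 30, 37}
A \ B = {4, 5, 6, 10, 14, 21, 39}
|A \ B| = 7

7


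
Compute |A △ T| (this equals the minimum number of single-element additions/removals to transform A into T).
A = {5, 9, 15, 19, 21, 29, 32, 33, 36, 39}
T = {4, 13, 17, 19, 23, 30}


Set A = {5, 9, 15, 19, 21, 29, 32, 33, 36, 39}
Set T = {4, 13, 17, 19, 23, 30}
Elements to remove from A (in A, not in T): {5, 9, 15, 21, 29, 32, 33, 36, 39} → 9 removals
Elements to add to A (in T, not in A): {4, 13, 17, 23, 30} → 5 additions
Total edits = 9 + 5 = 14

14


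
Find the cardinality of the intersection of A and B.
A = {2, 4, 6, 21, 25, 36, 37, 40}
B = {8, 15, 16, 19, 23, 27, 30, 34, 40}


Set A = {2, 4, 6, 21, 25, 36, 37, 40}
Set B = {8, 15, 16, 19, 23, 27, 30, 34, 40}
A ∩ B = {40}
|A ∩ B| = 1

1


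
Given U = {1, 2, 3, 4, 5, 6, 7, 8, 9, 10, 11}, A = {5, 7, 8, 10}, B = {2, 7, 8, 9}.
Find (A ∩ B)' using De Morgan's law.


U = {1, 2, 3, 4, 5, 6, 7, 8, 9, 10, 11}
A = {5, 7, 8, 10}, B = {2, 7, 8, 9}
A ∩ B = {7, 8}
(A ∩ B)' = U \ (A ∩ B) = {1, 2, 3, 4, 5, 6, 9, 10, 11}
Verification via A' ∪ B': A' = {1, 2, 3, 4, 6, 9, 11}, B' = {1, 3, 4, 5, 6, 10, 11}
A' ∪ B' = {1, 2, 3, 4, 5, 6, 9, 10, 11} ✓

{1, 2, 3, 4, 5, 6, 9, 10, 11}


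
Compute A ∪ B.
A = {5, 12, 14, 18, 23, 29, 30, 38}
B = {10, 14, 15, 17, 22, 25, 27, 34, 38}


Set A = {5, 12, 14, 18, 23, 29, 30, 38}
Set B = {10, 14, 15, 17, 22, 25, 27, 34, 38}
A ∪ B includes all elements in either set.
Elements from A: {5, 12, 14, 18, 23, 29, 30, 38}
Elements from B not already included: {10, 15, 17, 22, 25, 27, 34}
A ∪ B = {5, 10, 12, 14, 15, 17, 18, 22, 23, 25, 27, 29, 30, 34, 38}

{5, 10, 12, 14, 15, 17, 18, 22, 23, 25, 27, 29, 30, 34, 38}


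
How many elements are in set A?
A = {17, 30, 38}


Set A = {17, 30, 38}
Listing elements: 17, 30, 38
Counting: 3 elements
|A| = 3

3


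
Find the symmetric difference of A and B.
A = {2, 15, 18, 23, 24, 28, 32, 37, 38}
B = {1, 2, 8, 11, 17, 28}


Set A = {2, 15, 18, 23, 24, 28, 32, 37, 38}
Set B = {1, 2, 8, 11, 17, 28}
A △ B = (A \ B) ∪ (B \ A)
Elements in A but not B: {15, 18, 23, 24, 32, 37, 38}
Elements in B but not A: {1, 8, 11, 17}
A △ B = {1, 8, 11, 15, 17, 18, 23, 24, 32, 37, 38}

{1, 8, 11, 15, 17, 18, 23, 24, 32, 37, 38}


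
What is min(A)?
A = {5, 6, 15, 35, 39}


Set A = {5, 6, 15, 35, 39}
Elements in ascending order: 5, 6, 15, 35, 39
The smallest element is 5.

5


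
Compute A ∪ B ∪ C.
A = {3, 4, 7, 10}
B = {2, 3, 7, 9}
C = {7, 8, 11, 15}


Set A = {3, 4, 7, 10}
Set B = {2, 3, 7, 9}
Set C = {7, 8, 11, 15}
First, A ∪ B = {2, 3, 4, 7, 9, 10}
Then, (A ∪ B) ∪ C = {2, 3, 4, 7, 8, 9, 10, 11, 15}

{2, 3, 4, 7, 8, 9, 10, 11, 15}


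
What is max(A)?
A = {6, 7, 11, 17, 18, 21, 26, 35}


Set A = {6, 7, 11, 17, 18, 21, 26, 35}
Elements in ascending order: 6, 7, 11, 17, 18, 21, 26, 35
The largest element is 35.

35


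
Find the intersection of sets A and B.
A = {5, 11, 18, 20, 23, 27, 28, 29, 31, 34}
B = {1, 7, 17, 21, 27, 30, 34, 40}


Set A = {5, 11, 18, 20, 23, 27, 28, 29, 31, 34}
Set B = {1, 7, 17, 21, 27, 30, 34, 40}
A ∩ B includes only elements in both sets.
Check each element of A against B:
5 ✗, 11 ✗, 18 ✗, 20 ✗, 23 ✗, 27 ✓, 28 ✗, 29 ✗, 31 ✗, 34 ✓
A ∩ B = {27, 34}

{27, 34}


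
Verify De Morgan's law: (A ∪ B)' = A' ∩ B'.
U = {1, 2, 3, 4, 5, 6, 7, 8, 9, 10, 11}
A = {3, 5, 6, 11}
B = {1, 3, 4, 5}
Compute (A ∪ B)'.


U = {1, 2, 3, 4, 5, 6, 7, 8, 9, 10, 11}
A = {3, 5, 6, 11}, B = {1, 3, 4, 5}
A ∪ B = {1, 3, 4, 5, 6, 11}
(A ∪ B)' = U \ (A ∪ B) = {2, 7, 8, 9, 10}
Verification via A' ∩ B': A' = {1, 2, 4, 7, 8, 9, 10}, B' = {2, 6, 7, 8, 9, 10, 11}
A' ∩ B' = {2, 7, 8, 9, 10} ✓

{2, 7, 8, 9, 10}
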